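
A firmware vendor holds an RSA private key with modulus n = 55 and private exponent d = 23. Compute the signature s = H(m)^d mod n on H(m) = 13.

52

(H(m))^2 ≡ 13^2 = 169 ≡ 4
(H(m))^4 ≡ 4^2 = 16
(H(m))^8 ≡ 16^2 = 256 ≡ 36
(H(m))^16 ≡ 36^2 = 1296 ≡ 31
23 = 16 + 4 + 2 + 1, so (H(m))^23 ≡ 31·16·4·13 ≡ 52 (mod 55)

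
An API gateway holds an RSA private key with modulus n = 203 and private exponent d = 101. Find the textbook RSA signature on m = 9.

m^2 ≡ 9^2 = 81
m^4 ≡ 81^2 = 6561 ≡ 65
m^8 ≡ 65^2 = 4225 ≡ 165
m^16 ≡ 165^2 = 27225 ≡ 23
m^32 ≡ 23^2 = 529 ≡ 123
m^64 ≡ 123^2 = 15129 ≡ 107
101 = 64 + 32 + 4 + 1, so m^101 ≡ 107·123·65·9 ≡ 4 (mod 203)

4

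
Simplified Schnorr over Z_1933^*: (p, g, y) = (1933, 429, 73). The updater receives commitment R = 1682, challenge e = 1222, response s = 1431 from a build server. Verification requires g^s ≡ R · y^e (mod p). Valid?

g^s mod p:
Squares mod 1933: 429^1≡429, 429^2≡406, 429^4≡531, 429^8≡1676, 429^16≡327, 429^32≡614, 429^64≡61, 429^128≡1788, 429^256≡1695, 429^512≡587, 429^1024≡495
1431 = 1024 + 256 + 128 + 16 + 4 + 2 + 1, so 429^1431 ≡ 495·1695·1788·327·531·406·429 ≡ 375 (mod 1933)
R · y^e mod p:
Squares mod 1933: 73^1≡73, 73^2≡1463, 73^4≡538, 73^8≡1427, 73^16≡880, 73^32≡1200, 73^64≡1848, 73^128≡1426, 73^256≡1893, 73^512≡1600, 73^1024≡708
1222 = 1024 + 128 + 64 + 4 + 2, so 73^1222 ≡ 708·1426·1848·538·1463 ≡ 1893 (mod 1933)
1682·1893 = 3184026 ≡ 375 (mod 1933)
375 ≡ 375 (mod 1933); signature holds.

yes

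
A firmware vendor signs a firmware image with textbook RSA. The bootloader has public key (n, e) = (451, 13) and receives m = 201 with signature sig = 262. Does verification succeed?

passes

sig^2 ≡ 262^2 = 68644 ≡ 92
sig^4 ≡ 92^2 = 8464 ≡ 346
sig^8 ≡ 346^2 = 119716 ≡ 201
13 = 8 + 4 + 1, so sig^13 ≡ 201·346·262 ≡ 201 (mod 451)
201 = m, so the signature checks out.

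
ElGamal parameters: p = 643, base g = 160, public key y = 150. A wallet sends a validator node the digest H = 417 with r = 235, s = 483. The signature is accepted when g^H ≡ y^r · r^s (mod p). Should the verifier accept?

Left side g^H mod p:
160^2 = 25600 ≡ 523
160^4 ≡ 523^2 = 273529 ≡ 254
160^8 ≡ 254^2 = 64516 ≡ 216
160^16 ≡ 216^2 = 46656 ≡ 360
160^32 ≡ 360^2 = 129600 ≡ 357
160^64 ≡ 357^2 = 127449 ≡ 135
160^128 ≡ 135^2 = 18225 ≡ 221
160^256 ≡ 221^2 = 48841 ≡ 616
417 = 256 + 128 + 32 + 1, so 160^417 ≡ 616·221·357·160 ≡ 613 (mod 643)
Right side y^r · r^s mod p:
150^2 = 22500 ≡ 638
150^4 ≡ 638^2 = 407044 ≡ 25
150^8 ≡ 25^2 = 625
150^16 ≡ 625^2 = 390625 ≡ 324
150^32 ≡ 324^2 = 104976 ≡ 167
150^64 ≡ 167^2 = 27889 ≡ 240
150^128 ≡ 240^2 = 57600 ≡ 373
235 = 128 + 64 + 32 + 8 + 2 + 1, so 150^235 ≡ 373·240·167·625·638·150 ≡ 373 (mod 643)
235^2 = 55225 ≡ 570
235^4 ≡ 570^2 = 324900 ≡ 185
235^8 ≡ 185^2 = 34225 ≡ 146
235^16 ≡ 146^2 = 21316 ≡ 97
235^32 ≡ 97^2 = 9409 ≡ 407
235^64 ≡ 407^2 = 165649 ≡ 398
235^128 ≡ 398^2 = 158404 ≡ 226
235^256 ≡ 226^2 = 51076 ≡ 279
483 = 256 + 128 + 64 + 32 + 2 + 1, so 235^483 ≡ 279·226·398·407·570·235 ≡ 163 (mod 643)
373·163 = 60799 ≡ 357 (mod 643)
613 ≠ 357, so verification fails.

reject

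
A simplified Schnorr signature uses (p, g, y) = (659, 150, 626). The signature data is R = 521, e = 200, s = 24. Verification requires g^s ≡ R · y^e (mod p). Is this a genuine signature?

g^s mod p:
Squares mod 659: 150^1≡150, 150^2≡94, 150^4≡269, 150^8≡530, 150^16≡166
24 = 16 + 8, so 150^24 ≡ 166·530 ≡ 333 (mod 659)
R · y^e mod p:
Squares mod 659: 626^1≡626, 626^2≡430, 626^4≡380, 626^8≡79, 626^16≡310, 626^32≡545, 626^64≡475, 626^128≡247
200 = 128 + 64 + 8, so 626^200 ≡ 247·475·79 ≡ 499 (mod 659)
521·499 = 259979 ≡ 333 (mod 659)
333 ≡ 333 (mod 659); signature holds.

genuine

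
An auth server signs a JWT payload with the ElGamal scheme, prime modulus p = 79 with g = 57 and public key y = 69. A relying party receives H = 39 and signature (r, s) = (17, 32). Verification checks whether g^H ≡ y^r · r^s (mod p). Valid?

yes

Left side g^H mod p:
Squares mod 79: 57^1≡57, 57^2≡10, 57^4≡21, 57^8≡46, 57^16≡62, 57^32≡52
39 = 32 + 4 + 2 + 1, so 57^39 ≡ 52·21·10·57 ≡ 78 (mod 79)
Right side y^r · r^s mod p:
Squares mod 79: 69^1≡69, 69^2≡21, 69^4≡46, 69^8≡62, 69^16≡52
17 = 16 + 1, so 69^17 ≡ 52·69 ≡ 33 (mod 79)
Squares mod 79: 17^1≡17, 17^2≡52, 17^4≡18, 17^8≡8, 17^16≡64, 17^32≡67
17^32 ≡ 67 (mod 79)
33·67 = 2211 ≡ 78 (mod 79)
78 ≡ 78 (mod 79), so the signature is genuine.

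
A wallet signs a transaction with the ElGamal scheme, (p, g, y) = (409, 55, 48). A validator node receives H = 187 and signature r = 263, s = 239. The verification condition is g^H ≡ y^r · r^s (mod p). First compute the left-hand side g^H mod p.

55^2 = 3025 ≡ 162
55^4 ≡ 162^2 = 26244 ≡ 68
55^8 ≡ 68^2 = 4624 ≡ 125
55^16 ≡ 125^2 = 15625 ≡ 83
55^32 ≡ 83^2 = 6889 ≡ 345
55^64 ≡ 345^2 = 119025 ≡ 6
55^128 ≡ 6^2 = 36
187 = 128 + 32 + 16 + 8 + 2 + 1, so 55^187 ≡ 36·345·83·125·162·55 ≡ 378 (mod 409)

378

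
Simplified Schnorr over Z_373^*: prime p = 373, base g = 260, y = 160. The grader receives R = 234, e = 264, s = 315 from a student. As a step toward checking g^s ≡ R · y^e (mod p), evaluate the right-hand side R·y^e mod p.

8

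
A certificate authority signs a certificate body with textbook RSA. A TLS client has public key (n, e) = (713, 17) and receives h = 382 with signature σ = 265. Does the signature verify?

does not verify

Squares mod 713: σ^1≡265, σ^2≡351, σ^4≡565, σ^8≡514, σ^16≡386
17 = 16 + 1, so σ^17 ≡ 386·265 ≡ 331 (mod 713)
331 ≠ 382, so verification fails.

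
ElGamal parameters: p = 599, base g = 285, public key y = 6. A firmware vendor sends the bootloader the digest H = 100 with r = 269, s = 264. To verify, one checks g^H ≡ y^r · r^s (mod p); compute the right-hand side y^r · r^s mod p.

454

6^269 mod 599 = 81
269^264 mod 599 = 13
y^r · r^s ≡ 81·13 = 1053 ≡ 454 (mod 599)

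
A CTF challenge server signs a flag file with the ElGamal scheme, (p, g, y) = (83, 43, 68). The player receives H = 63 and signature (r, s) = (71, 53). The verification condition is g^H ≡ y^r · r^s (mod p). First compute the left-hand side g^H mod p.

Squares mod 83: 43^1≡43, 43^2≡23, 43^4≡31, 43^8≡48, 43^16≡63, 43^32≡68
63 = 32 + 16 + 8 + 4 + 2 + 1, so 43^63 ≡ 68·63·48·31·23·43 ≡ 67 (mod 83)

67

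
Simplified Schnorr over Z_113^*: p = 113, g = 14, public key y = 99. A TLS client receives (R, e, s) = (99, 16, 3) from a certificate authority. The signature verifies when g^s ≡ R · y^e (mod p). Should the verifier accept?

accept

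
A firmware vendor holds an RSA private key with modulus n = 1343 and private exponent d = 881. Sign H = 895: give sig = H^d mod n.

1201

Squares mod 1343: H^1≡895, H^2≡597, H^4≡514, H^8≡968, H^16≡953, H^32≡341, H^64≡783, H^128≡681, H^256≡426, H^512≡171
881 = 512 + 256 + 64 + 32 + 16 + 1, so H^881 ≡ 171·426·783·341·953·895 ≡ 1201 (mod 1343)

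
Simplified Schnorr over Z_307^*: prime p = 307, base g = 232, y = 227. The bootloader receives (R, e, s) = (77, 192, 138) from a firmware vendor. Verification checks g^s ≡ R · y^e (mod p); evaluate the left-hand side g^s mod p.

256

232^138 mod 307 = 256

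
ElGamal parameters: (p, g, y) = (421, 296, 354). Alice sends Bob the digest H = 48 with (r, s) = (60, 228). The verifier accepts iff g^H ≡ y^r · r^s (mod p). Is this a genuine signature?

Left side g^H mod p:
296^2 = 87616 ≡ 48
296^4 ≡ 48^2 = 2304 ≡ 199
296^8 ≡ 199^2 = 39601 ≡ 27
296^16 ≡ 27^2 = 729 ≡ 308
296^32 ≡ 308^2 = 94864 ≡ 139
48 = 32 + 16, so 296^48 ≡ 139·308 ≡ 291 (mod 421)
Right side y^r · r^s mod p:
354^2 = 125316 ≡ 279
354^4 ≡ 279^2 = 77841 ≡ 377
354^8 ≡ 377^2 = 142129 ≡ 252
354^16 ≡ 252^2 = 63504 ≡ 354
354^32 ≡ 354^2 = 125316 ≡ 279
60 = 32 + 16 + 8 + 4, so 354^60 ≡ 279·354·252·377 ≡ 1 (mod 421)
60^2 = 3600 ≡ 232
60^4 ≡ 232^2 = 53824 ≡ 357
60^8 ≡ 357^2 = 127449 ≡ 307
60^16 ≡ 307^2 = 94249 ≡ 366
60^32 ≡ 366^2 = 133956 ≡ 78
60^64 ≡ 78^2 = 6084 ≡ 190
60^128 ≡ 190^2 = 36100 ≡ 315
228 = 128 + 64 + 32 + 4, so 60^228 ≡ 315·190·78·357 ≡ 291 (mod 421)
1·291 = 291 ≡ 291 (mod 421)
291 ≡ 291 (mod 421), so the signature is genuine.

genuine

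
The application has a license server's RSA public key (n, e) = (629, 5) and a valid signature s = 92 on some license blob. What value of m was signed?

385

s^2 ≡ 92^2 = 8464 ≡ 287
s^4 ≡ 287^2 = 82369 ≡ 599
5 = 4 + 1, so s^5 ≡ 599·92 ≡ 385 (mod 629)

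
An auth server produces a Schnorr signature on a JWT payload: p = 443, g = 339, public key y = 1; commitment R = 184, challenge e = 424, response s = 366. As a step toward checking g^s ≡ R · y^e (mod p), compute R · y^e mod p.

184

Squares mod 443: 1^1≡1, 1^2≡1, 1^4≡1, 1^8≡1, 1^16≡1, 1^32≡1, 1^64≡1, 1^128≡1, 1^256≡1
424 = 256 + 128 + 32 + 8, so 1^424 ≡ 1·1·1·1 ≡ 1 (mod 443)
R · y^e ≡ 184·1 = 184 ≡ 184 (mod 443)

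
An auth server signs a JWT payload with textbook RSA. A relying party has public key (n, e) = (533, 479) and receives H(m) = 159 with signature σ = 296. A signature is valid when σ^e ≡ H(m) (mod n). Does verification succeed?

fails

σ^2 ≡ 296^2 = 87616 ≡ 204
σ^4 ≡ 204^2 = 41616 ≡ 42
σ^8 ≡ 42^2 = 1764 ≡ 165
σ^16 ≡ 165^2 = 27225 ≡ 42
σ^32 ≡ 42^2 = 1764 ≡ 165
σ^64 ≡ 165^2 = 27225 ≡ 42
σ^128 ≡ 42^2 = 1764 ≡ 165
σ^256 ≡ 165^2 = 27225 ≡ 42
479 = 256 + 128 + 64 + 16 + 8 + 4 + 2 + 1, so σ^479 ≡ 42·165·42·42·165·42·204·296 ≡ 524 (mod 533)
The recovered value 524 does not match the digest 159.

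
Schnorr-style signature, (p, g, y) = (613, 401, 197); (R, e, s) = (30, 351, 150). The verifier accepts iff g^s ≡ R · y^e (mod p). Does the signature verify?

g^s mod p:
401^150 mod 613 = 326
R · y^e mod p:
197^351 mod 613 = 583
30·583 = 17490 ≡ 326 (mod 613)
326 ≡ 326 (mod 613); signature holds.

verifies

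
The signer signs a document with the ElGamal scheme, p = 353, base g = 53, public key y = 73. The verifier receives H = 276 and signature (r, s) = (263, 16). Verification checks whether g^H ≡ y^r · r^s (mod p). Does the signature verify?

verifies

Left side g^H mod p:
53^276 mod 353 = 177
Right side y^r · r^s mod p:
73^263 mod 353 = 324
263^16 mod 353 = 213
324·213 = 69012 ≡ 177 (mod 353)
177 ≡ 177 (mod 353), so the signature is genuine.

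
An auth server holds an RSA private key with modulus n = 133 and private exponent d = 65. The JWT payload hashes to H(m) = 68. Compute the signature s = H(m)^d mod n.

45

(H(m))^2 ≡ 68^2 = 4624 ≡ 102
(H(m))^4 ≡ 102^2 = 10404 ≡ 30
(H(m))^8 ≡ 30^2 = 900 ≡ 102
(H(m))^16 ≡ 102^2 = 10404 ≡ 30
(H(m))^32 ≡ 30^2 = 900 ≡ 102
(H(m))^64 ≡ 102^2 = 10404 ≡ 30
65 = 64 + 1, so (H(m))^65 ≡ 30·68 ≡ 45 (mod 133)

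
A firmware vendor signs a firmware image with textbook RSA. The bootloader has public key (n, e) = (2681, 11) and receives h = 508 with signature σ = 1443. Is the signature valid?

invalid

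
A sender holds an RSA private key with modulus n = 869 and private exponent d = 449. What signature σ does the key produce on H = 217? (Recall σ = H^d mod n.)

Squares mod 869: H^1≡217, H^2≡163, H^4≡499, H^8≡467, H^16≡839, H^32≡31, H^64≡92, H^128≡643, H^256≡674
449 = 256 + 128 + 64 + 1, so H^449 ≡ 674·643·92·217 ≡ 513 (mod 869)

513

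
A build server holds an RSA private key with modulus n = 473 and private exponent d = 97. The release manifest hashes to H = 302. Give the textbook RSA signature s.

388

H^2 ≡ 302^2 = 91204 ≡ 388
H^4 ≡ 388^2 = 150544 ≡ 130
H^8 ≡ 130^2 = 16900 ≡ 345
H^16 ≡ 345^2 = 119025 ≡ 302
H^32 ≡ 302^2 = 91204 ≡ 388
H^64 ≡ 388^2 = 150544 ≡ 130
97 = 64 + 32 + 1, so H^97 ≡ 130·388·302 ≡ 388 (mod 473)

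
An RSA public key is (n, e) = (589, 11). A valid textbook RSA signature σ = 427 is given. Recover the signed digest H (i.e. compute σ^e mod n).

290

σ^2 ≡ 427^2 = 182329 ≡ 328
σ^4 ≡ 328^2 = 107584 ≡ 386
σ^8 ≡ 386^2 = 148996 ≡ 568
11 = 8 + 2 + 1, so σ^11 ≡ 568·328·427 ≡ 290 (mod 589)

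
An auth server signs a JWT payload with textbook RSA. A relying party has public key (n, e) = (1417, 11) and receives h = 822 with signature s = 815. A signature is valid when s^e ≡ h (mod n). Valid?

Squares mod 1417: s^1≡815, s^2≡1069, s^4≡659, s^8≡679
11 = 8 + 2 + 1, so s^11 ≡ 679·1069·815 ≡ 822 (mod 1417)
822 = h, so the signature checks out.

yes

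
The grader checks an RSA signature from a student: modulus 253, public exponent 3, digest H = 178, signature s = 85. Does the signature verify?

does not verify

s^2 ≡ 85^2 = 7225 ≡ 141
3 = 2 + 1, so s^3 ≡ 141·85 ≡ 94 (mod 253)
s^3 mod 253 = 94, but H = 178.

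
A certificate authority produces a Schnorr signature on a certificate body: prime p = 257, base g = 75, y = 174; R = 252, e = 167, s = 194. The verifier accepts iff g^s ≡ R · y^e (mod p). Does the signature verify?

g^s mod p:
75^2 = 5625 ≡ 228
75^4 ≡ 228^2 = 51984 ≡ 70
75^8 ≡ 70^2 = 4900 ≡ 17
75^16 ≡ 17^2 = 289 ≡ 32
75^32 ≡ 32^2 = 1024 ≡ 253
75^64 ≡ 253^2 = 64009 ≡ 16
75^128 ≡ 16^2 = 256
194 = 128 + 64 + 2, so 75^194 ≡ 256·16·228 ≡ 207 (mod 257)
R · y^e mod p:
174^2 = 30276 ≡ 207
174^4 ≡ 207^2 = 42849 ≡ 187
174^8 ≡ 187^2 = 34969 ≡ 17
174^16 ≡ 17^2 = 289 ≡ 32
174^32 ≡ 32^2 = 1024 ≡ 253
174^64 ≡ 253^2 = 64009 ≡ 16
174^128 ≡ 16^2 = 256
167 = 128 + 32 + 4 + 2 + 1, so 174^167 ≡ 256·253·187·207·174 ≡ 154 (mod 257)
252·154 = 38808 ≡ 1 (mod 257)
207 ≠ 1; the check fails.

does not verify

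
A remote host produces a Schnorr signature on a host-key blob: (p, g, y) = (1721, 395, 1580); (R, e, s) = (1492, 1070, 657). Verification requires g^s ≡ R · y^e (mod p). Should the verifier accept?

reject

g^s mod p:
395^657 mod 1721 = 1100
R · y^e mod p:
1580^1070 mod 1721 = 1689
1492·1689 = 2519988 ≡ 444 (mod 1721)
1100 ≠ 444; the check fails.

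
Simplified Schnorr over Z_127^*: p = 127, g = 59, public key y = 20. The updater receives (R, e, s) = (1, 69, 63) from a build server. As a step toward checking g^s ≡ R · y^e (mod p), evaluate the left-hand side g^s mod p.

126

59^2 = 3481 ≡ 52
59^4 ≡ 52^2 = 2704 ≡ 37
59^8 ≡ 37^2 = 1369 ≡ 99
59^16 ≡ 99^2 = 9801 ≡ 22
59^32 ≡ 22^2 = 484 ≡ 103
63 = 32 + 16 + 8 + 4 + 2 + 1, so 59^63 ≡ 103·22·99·37·52·59 ≡ 126 (mod 127)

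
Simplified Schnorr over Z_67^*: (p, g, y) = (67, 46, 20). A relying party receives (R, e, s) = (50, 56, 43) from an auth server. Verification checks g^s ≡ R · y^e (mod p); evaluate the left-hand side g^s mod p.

46^2 = 2116 ≡ 39
46^4 ≡ 39^2 = 1521 ≡ 47
46^8 ≡ 47^2 = 2209 ≡ 65
46^16 ≡ 65^2 = 4225 ≡ 4
46^32 ≡ 4^2 = 16
43 = 32 + 8 + 2 + 1, so 46^43 ≡ 16·65·39·46 ≡ 11 (mod 67)

11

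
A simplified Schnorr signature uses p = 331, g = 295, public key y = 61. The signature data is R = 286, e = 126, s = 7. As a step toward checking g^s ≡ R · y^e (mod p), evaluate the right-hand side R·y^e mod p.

175

61^126 mod 331 = 180
R · y^e ≡ 286·180 = 51480 ≡ 175 (mod 331)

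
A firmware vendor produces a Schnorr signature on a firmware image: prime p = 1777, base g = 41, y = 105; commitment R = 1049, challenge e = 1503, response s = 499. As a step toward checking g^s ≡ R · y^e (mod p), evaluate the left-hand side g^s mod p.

41^2 = 1681
41^4 ≡ 1681^2 = 2825761 ≡ 331
41^8 ≡ 331^2 = 109561 ≡ 1164
41^16 ≡ 1164^2 = 1354896 ≡ 822
41^32 ≡ 822^2 = 675684 ≡ 424
41^64 ≡ 424^2 = 179776 ≡ 299
41^128 ≡ 299^2 = 89401 ≡ 551
41^256 ≡ 551^2 = 303601 ≡ 1511
499 = 256 + 128 + 64 + 32 + 16 + 2 + 1, so 41^499 ≡ 1511·551·299·424·822·1681·41 ≡ 1292 (mod 1777)

1292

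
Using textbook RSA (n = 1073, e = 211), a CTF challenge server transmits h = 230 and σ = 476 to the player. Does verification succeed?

σ^2 ≡ 476^2 = 226576 ≡ 173
σ^4 ≡ 173^2 = 29929 ≡ 958
σ^8 ≡ 958^2 = 917764 ≡ 349
σ^16 ≡ 349^2 = 121801 ≡ 552
σ^32 ≡ 552^2 = 304704 ≡ 1045
σ^64 ≡ 1045^2 = 1092025 ≡ 784
σ^128 ≡ 784^2 = 614656 ≡ 900
211 = 128 + 64 + 16 + 2 + 1, so σ^211 ≡ 900·784·552·173·476 ≡ 568 (mod 1073)
The recovered value 568 does not match the digest 230.

fails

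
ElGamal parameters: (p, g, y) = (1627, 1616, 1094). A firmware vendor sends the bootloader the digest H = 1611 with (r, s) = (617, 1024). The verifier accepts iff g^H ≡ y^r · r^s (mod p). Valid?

Left side g^H mod p:
Squares mod 1627: 1616^1≡1616, 1616^2≡121, 1616^4≡1625, 1616^8≡4, 1616^16≡16, 1616^32≡256, 1616^64≡456, 1616^128≡1307, 1616^256≡1526, 1616^512≡439, 1616^1024≡735
1611 = 1024 + 512 + 64 + 8 + 2 + 1, so 1616^1611 ≡ 735·439·456·4·121·1616 ≡ 101 (mod 1627)
Right side y^r · r^s mod p:
Squares mod 1627: 1094^1≡1094, 1094^2≡991, 1094^4≡1000, 1094^8≡1022, 1094^16≡1577, 1094^32≡873, 1094^64≡693, 1094^128≡284, 1094^256≡933, 1094^512≡44
617 = 512 + 64 + 32 + 8 + 1, so 1094^617 ≡ 44·693·873·1022·1094 ≡ 220 (mod 1627)
Squares mod 1627: 617^1≡617, 617^2≡1598, 617^4≡841, 617^8≡1163, 617^16≡532, 617^32≡1553, 617^64≡595, 617^128≡966, 617^256≡885, 617^512≡638, 617^1024≡294
617^1024 ≡ 294 (mod 1627)
220·294 = 64680 ≡ 1227 (mod 1627)
101 ≠ 1227, so verification fails.

no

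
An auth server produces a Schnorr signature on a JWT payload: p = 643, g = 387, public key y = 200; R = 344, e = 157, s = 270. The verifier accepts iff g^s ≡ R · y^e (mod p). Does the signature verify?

g^s mod p:
Squares mod 643: 387^1≡387, 387^2≡593, 387^4≡571, 387^8≡40, 387^16≡314, 387^32≡217, 387^64≡150, 387^128≡638, 387^256≡25
270 = 256 + 8 + 4 + 2, so 387^270 ≡ 25·40·571·593 ≡ 486 (mod 643)
R · y^e mod p:
Squares mod 643: 200^1≡200, 200^2≡134, 200^4≡595, 200^8≡375, 200^16≡451, 200^32≡213, 200^64≡359, 200^128≡281
157 = 128 + 16 + 8 + 4 + 1, so 200^157 ≡ 281·451·375·595·200 ≡ 418 (mod 643)
344·418 = 143792 ≡ 403 (mod 643)
486 ≠ 403; the check fails.

does not verify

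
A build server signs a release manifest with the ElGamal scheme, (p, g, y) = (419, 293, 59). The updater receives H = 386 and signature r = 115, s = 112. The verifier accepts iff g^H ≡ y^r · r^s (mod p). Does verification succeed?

fails

Left side g^H mod p:
293^2 = 85849 ≡ 373
293^4 ≡ 373^2 = 139129 ≡ 21
293^8 ≡ 21^2 = 441 ≡ 22
293^16 ≡ 22^2 = 484 ≡ 65
293^32 ≡ 65^2 = 4225 ≡ 35
293^64 ≡ 35^2 = 1225 ≡ 387
293^128 ≡ 387^2 = 149769 ≡ 186
293^256 ≡ 186^2 = 34596 ≡ 238
386 = 256 + 128 + 2, so 293^386 ≡ 238·186·373 ≡ 12 (mod 419)
Right side y^r · r^s mod p:
59^2 = 3481 ≡ 129
59^4 ≡ 129^2 = 16641 ≡ 300
59^8 ≡ 300^2 = 90000 ≡ 334
59^16 ≡ 334^2 = 111556 ≡ 102
59^32 ≡ 102^2 = 10404 ≡ 348
59^64 ≡ 348^2 = 121104 ≡ 13
115 = 64 + 32 + 16 + 2 + 1, so 59^115 ≡ 13·348·102·129·59 ≡ 102 (mod 419)
115^2 = 13225 ≡ 236
115^4 ≡ 236^2 = 55696 ≡ 388
115^8 ≡ 388^2 = 150544 ≡ 123
115^16 ≡ 123^2 = 15129 ≡ 45
115^32 ≡ 45^2 = 2025 ≡ 349
115^64 ≡ 349^2 = 121801 ≡ 291
112 = 64 + 32 + 16, so 115^112 ≡ 291·349·45 ≡ 122 (mod 419)
102·122 = 12444 ≡ 293 (mod 419)
12 ≠ 293, so verification fails.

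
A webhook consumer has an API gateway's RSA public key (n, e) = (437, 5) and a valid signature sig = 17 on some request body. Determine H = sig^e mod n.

Squares mod 437: sig^1≡17, sig^2≡289, sig^4≡54
5 = 4 + 1, so sig^5 ≡ 54·17 ≡ 44 (mod 437)

44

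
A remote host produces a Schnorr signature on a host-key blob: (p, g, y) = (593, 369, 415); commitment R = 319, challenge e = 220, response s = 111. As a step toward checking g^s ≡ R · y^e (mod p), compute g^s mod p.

511

369^2 = 136161 ≡ 364
369^4 ≡ 364^2 = 132496 ≡ 257
369^8 ≡ 257^2 = 66049 ≡ 226
369^16 ≡ 226^2 = 51076 ≡ 78
369^32 ≡ 78^2 = 6084 ≡ 154
369^64 ≡ 154^2 = 23716 ≡ 589
111 = 64 + 32 + 8 + 4 + 2 + 1, so 369^111 ≡ 589·154·226·257·364·369 ≡ 511 (mod 593)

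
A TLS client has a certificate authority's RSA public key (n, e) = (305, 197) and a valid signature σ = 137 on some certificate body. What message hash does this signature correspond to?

σ^2 ≡ 137^2 = 18769 ≡ 164
σ^4 ≡ 164^2 = 26896 ≡ 56
σ^8 ≡ 56^2 = 3136 ≡ 86
σ^16 ≡ 86^2 = 7396 ≡ 76
σ^32 ≡ 76^2 = 5776 ≡ 286
σ^64 ≡ 286^2 = 81796 ≡ 56
σ^128 ≡ 56^2 = 3136 ≡ 86
197 = 128 + 64 + 4 + 1, so σ^197 ≡ 86·56·56·137 ≡ 42 (mod 305)

42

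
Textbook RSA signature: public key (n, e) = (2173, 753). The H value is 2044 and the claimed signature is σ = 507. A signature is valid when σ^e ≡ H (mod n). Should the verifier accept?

accept

σ^753 mod 2173 = 2044
σ^753 mod 2173 = 2044 matches H.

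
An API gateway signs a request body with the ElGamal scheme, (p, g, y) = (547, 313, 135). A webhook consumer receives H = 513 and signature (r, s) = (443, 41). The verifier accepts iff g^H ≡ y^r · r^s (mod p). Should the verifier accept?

reject

Left side g^H mod p:
313^2 = 97969 ≡ 56
313^4 ≡ 56^2 = 3136 ≡ 401
313^8 ≡ 401^2 = 160801 ≡ 530
313^16 ≡ 530^2 = 280900 ≡ 289
313^32 ≡ 289^2 = 83521 ≡ 377
313^64 ≡ 377^2 = 142129 ≡ 456
313^128 ≡ 456^2 = 207936 ≡ 76
313^256 ≡ 76^2 = 5776 ≡ 306
313^512 ≡ 306^2 = 93636 ≡ 99
513 = 512 + 1, so 313^513 ≡ 99·313 ≡ 355 (mod 547)
Right side y^r · r^s mod p:
135^2 = 18225 ≡ 174
135^4 ≡ 174^2 = 30276 ≡ 191
135^8 ≡ 191^2 = 36481 ≡ 379
135^16 ≡ 379^2 = 143641 ≡ 327
135^32 ≡ 327^2 = 106929 ≡ 264
135^64 ≡ 264^2 = 69696 ≡ 227
135^128 ≡ 227^2 = 51529 ≡ 111
135^256 ≡ 111^2 = 12321 ≡ 287
443 = 256 + 128 + 32 + 16 + 8 + 2 + 1, so 135^443 ≡ 287·111·264·327·379·174·135 ≡ 53 (mod 547)
443^2 = 196249 ≡ 423
443^4 ≡ 423^2 = 178929 ≡ 60
443^8 ≡ 60^2 = 3600 ≡ 318
443^16 ≡ 318^2 = 101124 ≡ 476
443^32 ≡ 476^2 = 226576 ≡ 118
41 = 32 + 8 + 1, so 443^41 ≡ 118·318·443 ≡ 349 (mod 547)
53·349 = 18497 ≡ 446 (mod 547)
355 ≠ 446, so verification fails.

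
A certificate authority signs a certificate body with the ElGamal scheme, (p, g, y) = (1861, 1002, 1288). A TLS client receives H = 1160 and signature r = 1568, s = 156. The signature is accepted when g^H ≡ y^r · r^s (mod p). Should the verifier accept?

Left side g^H mod p:
1002^2 = 1004004 ≡ 925
1002^4 ≡ 925^2 = 855625 ≡ 1426
1002^8 ≡ 1426^2 = 2033476 ≡ 1264
1002^16 ≡ 1264^2 = 1597696 ≡ 958
1002^32 ≡ 958^2 = 917764 ≡ 291
1002^64 ≡ 291^2 = 84681 ≡ 936
1002^128 ≡ 936^2 = 876096 ≡ 1426
1002^256 ≡ 1426^2 = 2033476 ≡ 1264
1002^512 ≡ 1264^2 = 1597696 ≡ 958
1002^1024 ≡ 958^2 = 917764 ≡ 291
1160 = 1024 + 128 + 8, so 1002^1160 ≡ 291·1426·1264 ≡ 1618 (mod 1861)
Right side y^r · r^s mod p:
1288^2 = 1658944 ≡ 793
1288^4 ≡ 793^2 = 628849 ≡ 1692
1288^8 ≡ 1692^2 = 2862864 ≡ 646
1288^16 ≡ 646^2 = 417316 ≡ 452
1288^32 ≡ 452^2 = 204304 ≡ 1455
1288^64 ≡ 1455^2 = 2117025 ≡ 1068
1288^128 ≡ 1068^2 = 1140624 ≡ 1692
1288^256 ≡ 1692^2 = 2862864 ≡ 646
1288^512 ≡ 646^2 = 417316 ≡ 452
1288^1024 ≡ 452^2 = 204304 ≡ 1455
1568 = 1024 + 512 + 32, so 1288^1568 ≡ 1455·452·1455 ≡ 737 (mod 1861)
1568^2 = 2458624 ≡ 243
1568^4 ≡ 243^2 = 59049 ≡ 1358
1568^8 ≡ 1358^2 = 1844164 ≡ 1774
1568^16 ≡ 1774^2 = 3147076 ≡ 125
1568^32 ≡ 125^2 = 15625 ≡ 737
1568^64 ≡ 737^2 = 543169 ≡ 1618
1568^128 ≡ 1618^2 = 2617924 ≡ 1358
156 = 128 + 16 + 8 + 4, so 1568^156 ≡ 1358·125·1774·1358 ≡ 737 (mod 1861)
737·737 = 543169 ≡ 1618 (mod 1861)
1618 ≡ 1618 (mod 1861), so the signature is genuine.

accept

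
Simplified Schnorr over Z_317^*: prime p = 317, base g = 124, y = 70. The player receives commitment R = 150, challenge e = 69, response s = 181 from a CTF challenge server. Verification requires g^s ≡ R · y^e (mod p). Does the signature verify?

verifies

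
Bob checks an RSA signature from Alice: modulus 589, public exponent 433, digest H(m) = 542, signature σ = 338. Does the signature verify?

σ^2 ≡ 338^2 = 114244 ≡ 567
σ^4 ≡ 567^2 = 321489 ≡ 484
σ^8 ≡ 484^2 = 234256 ≡ 423
σ^16 ≡ 423^2 = 178929 ≡ 462
σ^32 ≡ 462^2 = 213444 ≡ 226
σ^64 ≡ 226^2 = 51076 ≡ 422
σ^128 ≡ 422^2 = 178084 ≡ 206
σ^256 ≡ 206^2 = 42436 ≡ 28
433 = 256 + 128 + 32 + 16 + 1, so σ^433 ≡ 28·206·226·462·338 ≡ 224 (mod 589)
224 ≠ 542, so verification fails.

does not verify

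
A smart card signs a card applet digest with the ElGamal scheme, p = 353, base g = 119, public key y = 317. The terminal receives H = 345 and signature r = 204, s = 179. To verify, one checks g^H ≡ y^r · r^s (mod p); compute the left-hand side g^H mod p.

119^2 = 14161 ≡ 41
119^4 ≡ 41^2 = 1681 ≡ 269
119^8 ≡ 269^2 = 72361 ≡ 349
119^16 ≡ 349^2 = 121801 ≡ 16
119^32 ≡ 16^2 = 256
119^64 ≡ 256^2 = 65536 ≡ 231
119^128 ≡ 231^2 = 53361 ≡ 58
119^256 ≡ 58^2 = 3364 ≡ 187
345 = 256 + 64 + 16 + 8 + 1, so 119^345 ≡ 187·231·16·349·119 ≡ 235 (mod 353)

235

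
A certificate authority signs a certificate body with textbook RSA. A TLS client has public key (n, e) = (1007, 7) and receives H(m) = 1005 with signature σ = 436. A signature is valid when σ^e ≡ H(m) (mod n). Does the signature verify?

σ^2 ≡ 436^2 = 190096 ≡ 780
σ^4 ≡ 780^2 = 608400 ≡ 172
7 = 4 + 2 + 1, so σ^7 ≡ 172·780·436 ≡ 151 (mod 1007)
151 ≠ 1005, so verification fails.

does not verify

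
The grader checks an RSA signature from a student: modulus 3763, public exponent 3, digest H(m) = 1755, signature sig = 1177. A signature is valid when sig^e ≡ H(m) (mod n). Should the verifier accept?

sig^2 ≡ 1177^2 = 1385329 ≡ 545
3 = 2 + 1, so sig^3 ≡ 545·1177 ≡ 1755 (mod 3763)
sig^3 mod 3763 = 1755 matches H(m).

accept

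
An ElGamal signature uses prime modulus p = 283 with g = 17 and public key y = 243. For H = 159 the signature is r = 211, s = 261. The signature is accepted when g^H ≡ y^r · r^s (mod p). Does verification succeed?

Left side g^H mod p:
17^2 = 289 ≡ 6
17^4 ≡ 6^2 = 36
17^8 ≡ 36^2 = 1296 ≡ 164
17^16 ≡ 164^2 = 26896 ≡ 11
17^32 ≡ 11^2 = 121
17^64 ≡ 121^2 = 14641 ≡ 208
17^128 ≡ 208^2 = 43264 ≡ 248
159 = 128 + 16 + 8 + 4 + 2 + 1, so 17^159 ≡ 248·11·164·36·6·17 ≡ 217 (mod 283)
Right side y^r · r^s mod p:
243^2 = 59049 ≡ 185
243^4 ≡ 185^2 = 34225 ≡ 265
243^8 ≡ 265^2 = 70225 ≡ 41
243^16 ≡ 41^2 = 1681 ≡ 266
243^32 ≡ 266^2 = 70756 ≡ 6
243^64 ≡ 6^2 = 36
243^128 ≡ 36^2 = 1296 ≡ 164
211 = 128 + 64 + 16 + 2 + 1, so 243^211 ≡ 164·36·266·185·243 ≡ 171 (mod 283)
211^2 = 44521 ≡ 90
211^4 ≡ 90^2 = 8100 ≡ 176
211^8 ≡ 176^2 = 30976 ≡ 129
211^16 ≡ 129^2 = 16641 ≡ 227
211^32 ≡ 227^2 = 51529 ≡ 23
211^64 ≡ 23^2 = 529 ≡ 246
211^128 ≡ 246^2 = 60516 ≡ 237
211^256 ≡ 237^2 = 56169 ≡ 135
261 = 256 + 4 + 1, so 211^261 ≡ 135·176·211 ≡ 15 (mod 283)
171·15 = 2565 ≡ 18 (mod 283)
217 ≠ 18, so verification fails.

fails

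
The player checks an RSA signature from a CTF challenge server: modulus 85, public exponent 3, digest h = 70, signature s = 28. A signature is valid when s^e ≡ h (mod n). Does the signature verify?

does not verify

s^2 ≡ 28^2 = 784 ≡ 19
3 = 2 + 1, so s^3 ≡ 19·28 ≡ 22 (mod 85)
The recovered value 22 does not match the digest 70.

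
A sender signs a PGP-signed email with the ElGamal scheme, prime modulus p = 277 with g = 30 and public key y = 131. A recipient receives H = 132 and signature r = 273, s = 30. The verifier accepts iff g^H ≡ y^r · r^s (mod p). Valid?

Left side g^H mod p:
30^2 = 900 ≡ 69
30^4 ≡ 69^2 = 4761 ≡ 52
30^8 ≡ 52^2 = 2704 ≡ 211
30^16 ≡ 211^2 = 44521 ≡ 201
30^32 ≡ 201^2 = 40401 ≡ 236
30^64 ≡ 236^2 = 55696 ≡ 19
30^128 ≡ 19^2 = 361 ≡ 84
132 = 128 + 4, so 30^132 ≡ 84·52 ≡ 213 (mod 277)
Right side y^r · r^s mod p:
131^2 = 17161 ≡ 264
131^4 ≡ 264^2 = 69696 ≡ 169
131^8 ≡ 169^2 = 28561 ≡ 30
131^16 ≡ 30^2 = 900 ≡ 69
131^32 ≡ 69^2 = 4761 ≡ 52
131^64 ≡ 52^2 = 2704 ≡ 211
131^128 ≡ 211^2 = 44521 ≡ 201
131^256 ≡ 201^2 = 40401 ≡ 236
273 = 256 + 16 + 1, so 131^273 ≡ 236·69·131 ≡ 27 (mod 277)
273^2 = 74529 ≡ 16
273^4 ≡ 16^2 = 256
273^8 ≡ 256^2 = 65536 ≡ 164
273^16 ≡ 164^2 = 26896 ≡ 27
30 = 16 + 8 + 4 + 2, so 273^30 ≡ 27·164·256·16 ≡ 236 (mod 277)
27·236 = 6372 ≡ 1 (mod 277)
213 ≠ 1, so verification fails.

no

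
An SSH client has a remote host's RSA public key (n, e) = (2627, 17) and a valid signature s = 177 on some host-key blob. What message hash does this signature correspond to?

Squares mod 2627: s^1≡177, s^2≡2432, s^4≡1247, s^8≡2452, s^16≡1728
17 = 16 + 1, so s^17 ≡ 1728·177 ≡ 1124 (mod 2627)

1124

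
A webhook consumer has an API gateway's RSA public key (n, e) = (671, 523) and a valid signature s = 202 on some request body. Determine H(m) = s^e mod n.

s^2 ≡ 202^2 = 40804 ≡ 544
s^4 ≡ 544^2 = 295936 ≡ 25
s^8 ≡ 25^2 = 625
s^16 ≡ 625^2 = 390625 ≡ 103
s^32 ≡ 103^2 = 10609 ≡ 544
s^64 ≡ 544^2 = 295936 ≡ 25
s^128 ≡ 25^2 = 625
s^256 ≡ 625^2 = 390625 ≡ 103
s^512 ≡ 103^2 = 10609 ≡ 544
523 = 512 + 8 + 2 + 1, so s^523 ≡ 544·625·544·202 ≡ 537 (mod 671)

537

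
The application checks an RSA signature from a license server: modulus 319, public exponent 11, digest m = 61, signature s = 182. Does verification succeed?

Squares mod 319: s^1≡182, s^2≡267, s^4≡152, s^8≡136
11 = 8 + 2 + 1, so s^11 ≡ 136·267·182 ≡ 61 (mod 319)
Since 61 equals the digest 61, verification succeeds.

passes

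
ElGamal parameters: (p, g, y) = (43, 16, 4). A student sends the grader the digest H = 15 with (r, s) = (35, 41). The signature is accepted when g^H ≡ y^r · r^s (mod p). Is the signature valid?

Left side g^H mod p:
16^2 = 256 ≡ 41
16^4 ≡ 41^2 = 1681 ≡ 4
16^8 ≡ 4^2 = 16
15 = 8 + 4 + 2 + 1, so 16^15 ≡ 16·4·41·16 ≡ 16 (mod 43)
Right side y^r · r^s mod p:
4^2 = 16
4^4 ≡ 16^2 = 256 ≡ 41
4^8 ≡ 41^2 = 1681 ≡ 4
4^16 ≡ 4^2 = 16
4^32 ≡ 16^2 = 256 ≡ 41
35 = 32 + 2 + 1, so 4^35 ≡ 41·16·4 ≡ 1 (mod 43)
35^2 = 1225 ≡ 21
35^4 ≡ 21^2 = 441 ≡ 11
35^8 ≡ 11^2 = 121 ≡ 35
35^16 ≡ 35^2 = 1225 ≡ 21
35^32 ≡ 21^2 = 441 ≡ 11
41 = 32 + 8 + 1, so 35^41 ≡ 11·35·35 ≡ 16 (mod 43)
1·16 = 16 ≡ 16 (mod 43)
16 ≡ 16 (mod 43), so the signature is genuine.

valid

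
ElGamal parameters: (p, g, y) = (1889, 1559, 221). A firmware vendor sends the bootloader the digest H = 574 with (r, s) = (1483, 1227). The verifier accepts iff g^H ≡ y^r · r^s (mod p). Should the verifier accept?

reject

Left side g^H mod p:
1559^574 mod 1889 = 414
Right side y^r · r^s mod p:
221^1483 mod 1889 = 752
1483^1227 mod 1889 = 1181
752·1181 = 888112 ≡ 282 (mod 1889)
414 ≠ 282, so verification fails.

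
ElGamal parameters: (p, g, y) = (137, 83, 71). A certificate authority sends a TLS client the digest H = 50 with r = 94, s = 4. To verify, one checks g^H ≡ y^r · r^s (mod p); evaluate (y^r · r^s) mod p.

71^2 = 5041 ≡ 109
71^4 ≡ 109^2 = 11881 ≡ 99
71^8 ≡ 99^2 = 9801 ≡ 74
71^16 ≡ 74^2 = 5476 ≡ 133
71^32 ≡ 133^2 = 17689 ≡ 16
71^64 ≡ 16^2 = 256 ≡ 119
94 = 64 + 16 + 8 + 4 + 2, so 71^94 ≡ 119·133·74·99·109 ≡ 69 (mod 137)
94^2 = 8836 ≡ 68
94^4 ≡ 68^2 = 4624 ≡ 103
y^r · r^s ≡ 69·103 = 7107 ≡ 120 (mod 137)

120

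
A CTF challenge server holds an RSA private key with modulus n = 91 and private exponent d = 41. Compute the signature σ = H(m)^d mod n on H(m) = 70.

(H(m))^2 ≡ 70^2 = 4900 ≡ 77
(H(m))^4 ≡ 77^2 = 5929 ≡ 14
(H(m))^8 ≡ 14^2 = 196 ≡ 14
(H(m))^16 ≡ 14^2 = 196 ≡ 14
(H(m))^32 ≡ 14^2 = 196 ≡ 14
41 = 32 + 8 + 1, so (H(m))^41 ≡ 14·14·70 ≡ 70 (mod 91)

70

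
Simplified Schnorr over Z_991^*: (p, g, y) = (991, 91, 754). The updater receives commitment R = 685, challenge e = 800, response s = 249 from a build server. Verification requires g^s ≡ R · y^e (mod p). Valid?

g^s mod p:
91^2 = 8281 ≡ 353
91^4 ≡ 353^2 = 124609 ≡ 734
91^8 ≡ 734^2 = 538756 ≡ 643
91^16 ≡ 643^2 = 413449 ≡ 202
91^32 ≡ 202^2 = 40804 ≡ 173
91^64 ≡ 173^2 = 29929 ≡ 199
91^128 ≡ 199^2 = 39601 ≡ 952
249 = 128 + 64 + 32 + 16 + 8 + 1, so 91^249 ≡ 952·199·173·202·643·91 ≡ 243 (mod 991)
R · y^e mod p:
754^2 = 568516 ≡ 673
754^4 ≡ 673^2 = 452929 ≡ 42
754^8 ≡ 42^2 = 1764 ≡ 773
754^16 ≡ 773^2 = 597529 ≡ 947
754^32 ≡ 947^2 = 896809 ≡ 945
754^64 ≡ 945^2 = 893025 ≡ 134
754^128 ≡ 134^2 = 17956 ≡ 118
754^256 ≡ 118^2 = 13924 ≡ 50
754^512 ≡ 50^2 = 2500 ≡ 518
800 = 512 + 256 + 32, so 754^800 ≡ 518·50·945 ≡ 773 (mod 991)
685·773 = 529505 ≡ 311 (mod 991)
243 ≠ 311; the check fails.

no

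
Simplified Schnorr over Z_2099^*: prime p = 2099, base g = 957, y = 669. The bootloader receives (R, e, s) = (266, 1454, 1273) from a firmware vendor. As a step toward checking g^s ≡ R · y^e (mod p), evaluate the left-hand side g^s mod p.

1269

957^2 = 915849 ≡ 685
957^4 ≡ 685^2 = 469225 ≡ 1148
957^8 ≡ 1148^2 = 1317904 ≡ 1831
957^16 ≡ 1831^2 = 3352561 ≡ 458
957^32 ≡ 458^2 = 209764 ≡ 1963
957^64 ≡ 1963^2 = 3853369 ≡ 1704
957^128 ≡ 1704^2 = 2903616 ≡ 699
957^256 ≡ 699^2 = 488601 ≡ 1633
957^512 ≡ 1633^2 = 2666689 ≡ 959
957^1024 ≡ 959^2 = 919681 ≡ 319
1273 = 1024 + 128 + 64 + 32 + 16 + 8 + 1, so 957^1273 ≡ 319·699·1704·1963·458·1831·957 ≡ 1269 (mod 2099)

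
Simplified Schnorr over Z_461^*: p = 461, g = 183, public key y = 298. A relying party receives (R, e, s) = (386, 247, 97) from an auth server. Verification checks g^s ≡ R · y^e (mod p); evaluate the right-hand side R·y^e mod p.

298^2 = 88804 ≡ 292
298^4 ≡ 292^2 = 85264 ≡ 440
298^8 ≡ 440^2 = 193600 ≡ 441
298^16 ≡ 441^2 = 194481 ≡ 400
298^32 ≡ 400^2 = 160000 ≡ 33
298^64 ≡ 33^2 = 1089 ≡ 167
298^128 ≡ 167^2 = 27889 ≡ 229
247 = 128 + 64 + 32 + 16 + 4 + 2 + 1, so 298^247 ≡ 229·167·33·400·440·292·298 ≡ 262 (mod 461)
R · y^e ≡ 386·262 = 101132 ≡ 173 (mod 461)

173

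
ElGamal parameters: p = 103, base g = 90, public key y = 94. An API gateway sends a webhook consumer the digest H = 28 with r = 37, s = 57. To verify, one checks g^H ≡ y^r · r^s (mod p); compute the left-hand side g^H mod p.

90^2 = 8100 ≡ 66
90^4 ≡ 66^2 = 4356 ≡ 30
90^8 ≡ 30^2 = 900 ≡ 76
90^16 ≡ 76^2 = 5776 ≡ 8
28 = 16 + 8 + 4, so 90^28 ≡ 8·76·30 ≡ 9 (mod 103)

9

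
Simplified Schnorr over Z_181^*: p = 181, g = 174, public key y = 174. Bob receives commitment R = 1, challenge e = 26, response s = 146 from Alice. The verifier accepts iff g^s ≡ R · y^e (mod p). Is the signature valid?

valid

g^s mod p:
Squares mod 181: 174^1≡174, 174^2≡49, 174^4≡48, 174^8≡132, 174^16≡48, 174^32≡132, 174^64≡48, 174^128≡132
146 = 128 + 16 + 2, so 174^146 ≡ 132·48·49 ≡ 49 (mod 181)
R · y^e mod p:
Squares mod 181: 174^1≡174, 174^2≡49, 174^4≡48, 174^8≡132, 174^16≡48
26 = 16 + 8 + 2, so 174^26 ≡ 48·132·49 ≡ 49 (mod 181)
1·49 = 49 ≡ 49 (mod 181)
49 ≡ 49 (mod 181); signature holds.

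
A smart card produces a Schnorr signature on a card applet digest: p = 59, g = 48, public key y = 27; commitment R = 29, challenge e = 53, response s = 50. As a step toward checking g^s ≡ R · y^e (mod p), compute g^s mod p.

51

48^2 = 2304 ≡ 3
48^4 ≡ 3^2 = 9
48^8 ≡ 9^2 = 81 ≡ 22
48^16 ≡ 22^2 = 484 ≡ 12
48^32 ≡ 12^2 = 144 ≡ 26
50 = 32 + 16 + 2, so 48^50 ≡ 26·12·3 ≡ 51 (mod 59)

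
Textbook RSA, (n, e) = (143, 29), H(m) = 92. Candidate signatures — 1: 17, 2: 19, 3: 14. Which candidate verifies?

3

Candidate 1: Squares mod 143: 17^1≡17, 17^2≡3, 17^4≡9, 17^8≡81, 17^16≡126; 29 = 16 + 8 + 4 + 1, so 17^29 ≡ 126·81·9·17 ≡ 101 (mod 143)
Candidate 2: Squares mod 143: 19^1≡19, 19^2≡75, 19^4≡48, 19^8≡16, 19^16≡113; 29 = 16 + 8 + 4 + 1, so 19^29 ≡ 113·16·48·19 ≡ 106 (mod 143)
Candidate 3: Squares mod 143: 14^1≡14, 14^2≡53, 14^4≡92, 14^8≡27, 14^16≡14; 29 = 16 + 8 + 4 + 1, so 14^29 ≡ 14·27·92·14 ≡ 92 (mod 143)
  → matches H(m) = 92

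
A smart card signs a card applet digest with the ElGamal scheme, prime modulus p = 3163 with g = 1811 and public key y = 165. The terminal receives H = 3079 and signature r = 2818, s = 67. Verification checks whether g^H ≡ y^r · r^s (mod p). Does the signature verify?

verifies

Left side g^H mod p:
1811^2 = 3279721 ≡ 2853
1811^4 ≡ 2853^2 = 8139609 ≡ 1210
1811^8 ≡ 1210^2 = 1464100 ≡ 2794
1811^16 ≡ 2794^2 = 7806436 ≡ 152
1811^32 ≡ 152^2 = 23104 ≡ 963
1811^64 ≡ 963^2 = 927369 ≡ 610
1811^128 ≡ 610^2 = 372100 ≡ 2029
1811^256 ≡ 2029^2 = 4116841 ≡ 1778
1811^512 ≡ 1778^2 = 3161284 ≡ 1447
1811^1024 ≡ 1447^2 = 2093809 ≡ 3066
1811^2048 ≡ 3066^2 = 9400356 ≡ 3083
3079 = 2048 + 1024 + 4 + 2 + 1, so 1811^3079 ≡ 3083·3066·1210·2853·1811 ≡ 2904 (mod 3163)
Right side y^r · r^s mod p:
165^2 = 27225 ≡ 1921
165^4 ≡ 1921^2 = 3690241 ≡ 2183
165^8 ≡ 2183^2 = 4765489 ≡ 2011
165^16 ≡ 2011^2 = 4044121 ≡ 1807
165^32 ≡ 1807^2 = 3265249 ≡ 1033
165^64 ≡ 1033^2 = 1067089 ≡ 1158
165^128 ≡ 1158^2 = 1340964 ≡ 3015
165^256 ≡ 3015^2 = 9090225 ≡ 2926
165^512 ≡ 2926^2 = 8561476 ≡ 2398
165^1024 ≡ 2398^2 = 5750404 ≡ 70
165^2048 ≡ 70^2 = 4900 ≡ 1737
2818 = 2048 + 512 + 256 + 2, so 165^2818 ≡ 1737·2398·2926·1921 ≡ 2311 (mod 3163)
2818^2 = 7941124 ≡ 1994
2818^4 ≡ 1994^2 = 3976036 ≡ 145
2818^8 ≡ 145^2 = 21025 ≡ 2047
2818^16 ≡ 2047^2 = 4190209 ≡ 2397
2818^32 ≡ 2397^2 = 5745609 ≡ 1601
2818^64 ≡ 1601^2 = 2563201 ≡ 1171
67 = 64 + 2 + 1, so 2818^67 ≡ 1171·1994·2818 ≡ 2625 (mod 3163)
2311·2625 = 6066375 ≡ 2904 (mod 3163)
2904 ≡ 2904 (mod 3163), so the signature is genuine.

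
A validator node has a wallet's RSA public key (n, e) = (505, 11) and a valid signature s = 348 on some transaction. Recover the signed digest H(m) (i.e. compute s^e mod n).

437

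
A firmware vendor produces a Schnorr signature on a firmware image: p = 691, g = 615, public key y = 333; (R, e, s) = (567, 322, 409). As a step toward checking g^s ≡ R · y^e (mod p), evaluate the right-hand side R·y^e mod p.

333^2 = 110889 ≡ 329
333^4 ≡ 329^2 = 108241 ≡ 445
333^8 ≡ 445^2 = 198025 ≡ 399
333^16 ≡ 399^2 = 159201 ≡ 271
333^32 ≡ 271^2 = 73441 ≡ 195
333^64 ≡ 195^2 = 38025 ≡ 20
333^128 ≡ 20^2 = 400
333^256 ≡ 400^2 = 160000 ≡ 379
322 = 256 + 64 + 2, so 333^322 ≡ 379·20·329 ≡ 1 (mod 691)
R · y^e ≡ 567·1 = 567 ≡ 567 (mod 691)

567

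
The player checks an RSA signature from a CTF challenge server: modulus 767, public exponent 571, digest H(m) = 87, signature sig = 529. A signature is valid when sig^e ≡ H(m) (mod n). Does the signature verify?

verifies

Squares mod 767: sig^1≡529, sig^2≡653, sig^4≡724, sig^8≡315, sig^16≡282, sig^32≡523, sig^64≡477, sig^128≡497, sig^256≡35, sig^512≡458
571 = 512 + 32 + 16 + 8 + 2 + 1, so sig^571 ≡ 458·523·282·315·653·529 ≡ 87 (mod 767)
sig^571 mod 767 = 87 matches H(m).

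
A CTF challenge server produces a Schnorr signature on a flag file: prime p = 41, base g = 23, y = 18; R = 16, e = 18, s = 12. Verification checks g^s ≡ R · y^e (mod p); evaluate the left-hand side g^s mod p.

23^2 = 529 ≡ 37
23^4 ≡ 37^2 = 1369 ≡ 16
23^8 ≡ 16^2 = 256 ≡ 10
12 = 8 + 4, so 23^12 ≡ 10·16 ≡ 37 (mod 41)

37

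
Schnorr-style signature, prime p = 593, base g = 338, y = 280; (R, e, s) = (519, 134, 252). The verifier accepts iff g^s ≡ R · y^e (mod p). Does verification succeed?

g^s mod p:
338^2 = 114244 ≡ 388
338^4 ≡ 388^2 = 150544 ≡ 515
338^8 ≡ 515^2 = 265225 ≡ 154
338^16 ≡ 154^2 = 23716 ≡ 589
338^32 ≡ 589^2 = 346921 ≡ 16
338^64 ≡ 16^2 = 256
338^128 ≡ 256^2 = 65536 ≡ 306
252 = 128 + 64 + 32 + 16 + 8 + 4, so 338^252 ≡ 306·256·16·589·154·515 ≡ 168 (mod 593)
R · y^e mod p:
280^2 = 78400 ≡ 124
280^4 ≡ 124^2 = 15376 ≡ 551
280^8 ≡ 551^2 = 303601 ≡ 578
280^16 ≡ 578^2 = 334084 ≡ 225
280^32 ≡ 225^2 = 50625 ≡ 220
280^64 ≡ 220^2 = 48400 ≡ 367
280^128 ≡ 367^2 = 134689 ≡ 78
134 = 128 + 4 + 2, so 280^134 ≡ 78·551·124 ≡ 574 (mod 593)
519·574 = 297906 ≡ 220 (mod 593)
168 ≠ 220; the check fails.

fails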